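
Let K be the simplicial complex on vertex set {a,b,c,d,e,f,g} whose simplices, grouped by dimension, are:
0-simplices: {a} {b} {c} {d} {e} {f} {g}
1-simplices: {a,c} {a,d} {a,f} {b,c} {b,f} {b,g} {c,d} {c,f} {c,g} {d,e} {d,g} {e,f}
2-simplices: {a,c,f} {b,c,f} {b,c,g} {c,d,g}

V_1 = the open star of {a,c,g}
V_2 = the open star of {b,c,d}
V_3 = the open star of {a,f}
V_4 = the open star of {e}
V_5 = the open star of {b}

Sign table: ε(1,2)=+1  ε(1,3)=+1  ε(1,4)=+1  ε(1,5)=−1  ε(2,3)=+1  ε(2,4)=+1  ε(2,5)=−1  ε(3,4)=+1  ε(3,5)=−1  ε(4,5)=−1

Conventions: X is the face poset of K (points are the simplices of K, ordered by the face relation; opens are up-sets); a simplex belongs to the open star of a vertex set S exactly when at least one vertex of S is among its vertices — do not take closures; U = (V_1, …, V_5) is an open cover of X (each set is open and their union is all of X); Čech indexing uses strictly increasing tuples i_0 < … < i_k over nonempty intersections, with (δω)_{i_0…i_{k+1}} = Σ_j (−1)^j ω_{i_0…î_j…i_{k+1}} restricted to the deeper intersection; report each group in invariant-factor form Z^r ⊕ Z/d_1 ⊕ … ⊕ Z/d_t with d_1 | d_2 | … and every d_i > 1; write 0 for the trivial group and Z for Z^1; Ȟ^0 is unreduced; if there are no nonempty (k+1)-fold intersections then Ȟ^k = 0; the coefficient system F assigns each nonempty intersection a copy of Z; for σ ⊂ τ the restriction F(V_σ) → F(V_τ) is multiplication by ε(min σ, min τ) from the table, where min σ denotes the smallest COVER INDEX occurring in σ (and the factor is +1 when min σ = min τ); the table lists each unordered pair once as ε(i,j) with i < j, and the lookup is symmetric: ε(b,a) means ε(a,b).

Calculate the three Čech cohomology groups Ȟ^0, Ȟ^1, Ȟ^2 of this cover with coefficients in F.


Ȟ^0(U;F) ≅ Z; Ȟ^1(U;F) ≅ Z; Ȟ^2(U;F) ≅ 0

nonempty intersections:
  V1={{a},{c},{g},{a,c},{a,d},{a,f},{b,c},{b,g},{c,d},{c,f},{c,g},{d,g},{a,c,f},{b,c,f},{b,c,g},{c,d,g}} V2={{b},{c},{d},{a,c},{a,d},{b,c},{b,f},{b,g},{c,d},{c,f},{c,g},{d,e},{d,g},{a,c,f},{b,c,f},{b,c,g},{c,d,g}} V3={{a},{f},{a,c},{a,d},{a,f},{b,f},{c,f},{e,f},{a,c,f},{b,c,f}} V4={{e},{d,e},{e,f}} V5={{b},{b,c},{b,f},{b,g},{b,c,f},{b,c,g}}
  V12={{c},{a,c},{a,d},{b,c},{b,g},{c,d},{c,f},{c,g},{d,g},{a,c,f},{b,c,f},{b,c,g},{c,d,g}} V13={{a},{a,c},{a,d},{a,f},{c,f},{a,c,f},{b,c,f}} V15={{b,c},{b,g},{b,c,f},{b,c,g}} V23={{a,c},{a,d},{b,f},{c,f},{a,c,f},{b,c,f}} V24={{d,e}} V25={{b},{b,c},{b,f},{b,g},{b,c,f},{b,c,g}} V34={{e,f}} V35={{b,f},{b,c,f}}
  V123={{a,c},{a,d},{c,f},{a,c,f},{b,c,f}} V125={{b,c},{b,g},{b,c,f},{b,c,g}} V135={{b,c,f}} V235={{b,f},{b,c,f}}
  V1235={{b,c,f}}
C dims 5,8,4,1; δ0: rk 4, SNF 1^4; δ1: rk 3, SNF 1^3; δ2: rk 1, SNF 1^1
Ȟ^0: (5−4)−0=1 ⇒ Z
Ȟ^1: (8−3)−4=1 ⇒ Z
Ȟ^2: (4−1)−3=0 ⇒ 0


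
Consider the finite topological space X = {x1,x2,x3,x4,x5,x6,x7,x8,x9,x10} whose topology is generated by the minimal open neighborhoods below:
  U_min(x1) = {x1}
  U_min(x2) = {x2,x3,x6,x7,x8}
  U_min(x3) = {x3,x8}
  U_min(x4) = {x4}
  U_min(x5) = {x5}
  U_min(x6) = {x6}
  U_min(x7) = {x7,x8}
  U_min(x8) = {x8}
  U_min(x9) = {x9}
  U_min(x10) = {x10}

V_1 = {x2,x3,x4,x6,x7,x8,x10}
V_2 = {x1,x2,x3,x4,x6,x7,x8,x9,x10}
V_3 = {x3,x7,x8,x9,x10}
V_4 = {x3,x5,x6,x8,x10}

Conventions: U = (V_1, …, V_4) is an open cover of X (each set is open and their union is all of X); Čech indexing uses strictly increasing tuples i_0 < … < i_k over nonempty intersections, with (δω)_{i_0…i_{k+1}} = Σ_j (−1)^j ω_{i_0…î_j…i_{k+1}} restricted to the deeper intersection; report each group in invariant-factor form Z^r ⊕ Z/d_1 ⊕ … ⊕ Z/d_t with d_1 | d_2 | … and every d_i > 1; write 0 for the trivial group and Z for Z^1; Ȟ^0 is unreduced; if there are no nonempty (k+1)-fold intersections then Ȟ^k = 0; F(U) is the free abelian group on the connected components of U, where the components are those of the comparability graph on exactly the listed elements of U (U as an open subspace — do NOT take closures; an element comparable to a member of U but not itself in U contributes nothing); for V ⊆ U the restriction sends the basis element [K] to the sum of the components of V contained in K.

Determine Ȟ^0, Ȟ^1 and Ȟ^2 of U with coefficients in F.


Ȟ^0(U;F) ≅ Z^6, Ȟ^1(U;F) ≅ 0 and Ȟ^2(U;F) ≅ 0

nonempty intersections:
  V12={x2,x3,x4,x6,x7,x8,x10} V13={x3,x7,x8,x10} V14={x3,x6,x8,x10} V23={x3,x7,x8,x9,x10} V24={x3,x6,x8,x10} V34={x3,x8,x10}
  V123={x3,x7,x8,x10} V124={x3,x6,x8,x10} V134={x3,x8,x10} V234={x3,x8,x10}
  V1234={x3,x8,x10}
components per intersection:
  V1: {x2,x3,x6,x7,x8} {x4} {x10}
  V2: {x1} {x2,x3,x6,x7,x8} {x4} {x9} {x10}
  V3: {x3,x7,x8} {x9} {x10}
  V4: {x3,x8} {x5} {x6} {x10}
  V12: {x2,x3,x6,x7,x8} {x4} {x10}
  V13: {x3,x7,x8} {x10}
  V14: {x3,x8} {x6} {x10}
  V23: {x3,x7,x8} {x9} {x10}
  V24: {x3,x8} {x6} {x10}
  V34: {x3,x8} {x10}
  V123: {x3,x7,x8} {x10}
  V124: {x3,x8} {x6} {x10}
  V134: {x3,x8} {x10}
  V234: {x3,x8} {x10}
  V1234: {x3,x8} {x10}
C dims 15,16,9,2; δ0: rk 9, SNF 1^9; δ1: rk 7, SNF 1^7; δ2: rk 2, SNF 1^2
Ȟ^0: (15−9)−0=6 ⇒ Z^6
Ȟ^1: (16−7)−9=0 ⇒ 0
Ȟ^2: (9−2)−7=0 ⇒ 0


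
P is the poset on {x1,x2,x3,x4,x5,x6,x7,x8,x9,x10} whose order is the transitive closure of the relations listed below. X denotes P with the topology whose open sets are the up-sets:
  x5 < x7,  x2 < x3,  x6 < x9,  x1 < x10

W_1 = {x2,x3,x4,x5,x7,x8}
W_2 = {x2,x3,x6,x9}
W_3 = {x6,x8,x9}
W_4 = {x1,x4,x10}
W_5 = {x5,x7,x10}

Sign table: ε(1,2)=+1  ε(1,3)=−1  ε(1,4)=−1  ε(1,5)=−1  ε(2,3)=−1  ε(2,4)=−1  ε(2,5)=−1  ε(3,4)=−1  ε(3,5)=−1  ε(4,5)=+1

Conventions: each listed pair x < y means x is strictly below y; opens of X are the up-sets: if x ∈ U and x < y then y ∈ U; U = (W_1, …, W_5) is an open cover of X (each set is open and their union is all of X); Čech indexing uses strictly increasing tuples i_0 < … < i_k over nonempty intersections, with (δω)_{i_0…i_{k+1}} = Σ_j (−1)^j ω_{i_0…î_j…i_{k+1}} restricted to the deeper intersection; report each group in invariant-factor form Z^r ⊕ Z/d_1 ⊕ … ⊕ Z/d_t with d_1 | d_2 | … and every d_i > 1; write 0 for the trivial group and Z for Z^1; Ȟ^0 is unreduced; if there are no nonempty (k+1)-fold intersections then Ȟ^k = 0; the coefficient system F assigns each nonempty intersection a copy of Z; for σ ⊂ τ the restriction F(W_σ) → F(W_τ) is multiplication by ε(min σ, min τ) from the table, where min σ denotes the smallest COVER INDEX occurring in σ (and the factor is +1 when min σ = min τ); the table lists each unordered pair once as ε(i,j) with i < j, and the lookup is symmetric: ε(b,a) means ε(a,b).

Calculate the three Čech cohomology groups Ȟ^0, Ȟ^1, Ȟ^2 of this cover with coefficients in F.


nonempty overlaps:
  W12={x2,x3} W13={x8} W14={x4} W15={x5,x7} W23={x6,x9} W45={x10}
C dims 5,6; δ0: rk 4, SNF 1^4
degree 0: 5−4−0 = 1 → Ȟ^0 ≅ Z
degree 1: 6−0−4 = 2 → Ȟ^1 ≅ Z^2
degree 2: 0−0−0 = 0 → Ȟ^2 ≅ 0

Ȟ^0 = Z, Ȟ^1 = Z^2, Ȟ^2 = 0


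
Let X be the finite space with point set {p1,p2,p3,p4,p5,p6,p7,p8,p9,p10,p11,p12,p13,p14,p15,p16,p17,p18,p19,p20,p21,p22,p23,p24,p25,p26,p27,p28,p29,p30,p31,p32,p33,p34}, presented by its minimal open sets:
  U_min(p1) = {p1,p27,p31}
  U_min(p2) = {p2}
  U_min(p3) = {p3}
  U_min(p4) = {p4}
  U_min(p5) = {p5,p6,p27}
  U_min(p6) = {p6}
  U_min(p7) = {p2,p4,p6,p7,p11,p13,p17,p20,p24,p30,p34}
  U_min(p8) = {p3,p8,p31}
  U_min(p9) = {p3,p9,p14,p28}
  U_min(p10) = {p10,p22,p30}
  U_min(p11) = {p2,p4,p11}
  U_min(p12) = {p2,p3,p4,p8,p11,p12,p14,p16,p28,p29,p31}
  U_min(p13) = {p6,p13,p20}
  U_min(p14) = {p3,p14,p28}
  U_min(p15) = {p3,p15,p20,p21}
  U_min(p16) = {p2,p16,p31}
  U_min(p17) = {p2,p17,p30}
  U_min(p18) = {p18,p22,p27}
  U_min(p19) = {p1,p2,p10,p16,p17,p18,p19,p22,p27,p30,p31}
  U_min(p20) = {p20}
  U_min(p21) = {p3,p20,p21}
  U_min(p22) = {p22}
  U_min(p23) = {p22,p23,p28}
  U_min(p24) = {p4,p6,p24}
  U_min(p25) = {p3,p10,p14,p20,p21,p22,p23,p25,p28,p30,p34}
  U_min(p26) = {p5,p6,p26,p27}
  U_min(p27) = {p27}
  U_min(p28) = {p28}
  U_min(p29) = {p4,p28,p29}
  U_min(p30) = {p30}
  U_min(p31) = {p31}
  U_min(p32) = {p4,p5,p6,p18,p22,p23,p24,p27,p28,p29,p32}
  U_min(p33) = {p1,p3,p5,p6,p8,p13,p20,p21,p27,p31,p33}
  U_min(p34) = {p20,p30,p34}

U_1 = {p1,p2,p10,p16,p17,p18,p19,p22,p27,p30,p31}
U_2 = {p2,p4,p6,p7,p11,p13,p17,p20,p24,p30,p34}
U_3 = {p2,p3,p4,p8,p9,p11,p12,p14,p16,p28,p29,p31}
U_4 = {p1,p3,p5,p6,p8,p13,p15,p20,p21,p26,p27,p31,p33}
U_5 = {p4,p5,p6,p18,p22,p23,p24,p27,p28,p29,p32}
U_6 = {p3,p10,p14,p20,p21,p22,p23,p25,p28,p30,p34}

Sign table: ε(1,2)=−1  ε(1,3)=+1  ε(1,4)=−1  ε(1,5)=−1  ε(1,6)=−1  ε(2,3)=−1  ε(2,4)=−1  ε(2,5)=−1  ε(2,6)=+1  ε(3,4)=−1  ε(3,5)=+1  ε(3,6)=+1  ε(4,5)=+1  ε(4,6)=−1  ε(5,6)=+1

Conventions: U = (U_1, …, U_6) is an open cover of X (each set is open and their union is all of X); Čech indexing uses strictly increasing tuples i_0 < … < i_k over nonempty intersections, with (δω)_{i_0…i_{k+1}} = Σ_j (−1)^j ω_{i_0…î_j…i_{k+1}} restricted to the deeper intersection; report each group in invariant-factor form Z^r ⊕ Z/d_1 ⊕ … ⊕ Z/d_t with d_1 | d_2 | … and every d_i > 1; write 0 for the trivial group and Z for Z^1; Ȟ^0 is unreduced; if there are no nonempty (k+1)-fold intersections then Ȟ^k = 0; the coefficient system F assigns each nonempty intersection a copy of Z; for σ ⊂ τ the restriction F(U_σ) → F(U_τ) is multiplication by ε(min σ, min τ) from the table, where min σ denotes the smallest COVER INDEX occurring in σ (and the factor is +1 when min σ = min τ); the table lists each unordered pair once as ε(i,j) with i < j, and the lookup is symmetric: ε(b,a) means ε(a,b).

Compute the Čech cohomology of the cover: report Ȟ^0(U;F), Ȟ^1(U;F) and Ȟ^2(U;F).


Ȟ^0(U;F) ≅ 0; Ȟ^1(U;F) ≅ Z/2; Ȟ^2(U;F) ≅ Z

nonempty overlaps:
  U12={p2,p17,p30} U13={p2,p16,p31} U14={p1,p27,p31} U15={p18,p22,p27} U16={p10,p22,p30} U23={p2,p4,p11} U24={p6,p13,p20} U25={p4,p6,p24} U26={p20,p30,p34} U34={p3,p8,p31} U35={p4,p28,p29} U36={p3,p14,p28} U45={p5,p6,p27} U46={p3,p20,p21} U56={p22,p23,p28}
  U123={p2} U126={p30} U134={p31} U145={p27} U156={p22} U235={p4} U245={p6} U246={p20} U346={p3} U356={p28}
C dims 6,15,10; δ0: rk 6, SNF 1^5·2; δ1: rk 9, SNF 1^9
degree 0: 6−6−0 = 0 → Ȟ^0 ≅ 0
degree 1: 15−9−6 = 0 plus torsion [2] → Ȟ^1 ≅ Z/2
degree 2: 10−0−9 = 1 → Ȟ^2 ≅ Z


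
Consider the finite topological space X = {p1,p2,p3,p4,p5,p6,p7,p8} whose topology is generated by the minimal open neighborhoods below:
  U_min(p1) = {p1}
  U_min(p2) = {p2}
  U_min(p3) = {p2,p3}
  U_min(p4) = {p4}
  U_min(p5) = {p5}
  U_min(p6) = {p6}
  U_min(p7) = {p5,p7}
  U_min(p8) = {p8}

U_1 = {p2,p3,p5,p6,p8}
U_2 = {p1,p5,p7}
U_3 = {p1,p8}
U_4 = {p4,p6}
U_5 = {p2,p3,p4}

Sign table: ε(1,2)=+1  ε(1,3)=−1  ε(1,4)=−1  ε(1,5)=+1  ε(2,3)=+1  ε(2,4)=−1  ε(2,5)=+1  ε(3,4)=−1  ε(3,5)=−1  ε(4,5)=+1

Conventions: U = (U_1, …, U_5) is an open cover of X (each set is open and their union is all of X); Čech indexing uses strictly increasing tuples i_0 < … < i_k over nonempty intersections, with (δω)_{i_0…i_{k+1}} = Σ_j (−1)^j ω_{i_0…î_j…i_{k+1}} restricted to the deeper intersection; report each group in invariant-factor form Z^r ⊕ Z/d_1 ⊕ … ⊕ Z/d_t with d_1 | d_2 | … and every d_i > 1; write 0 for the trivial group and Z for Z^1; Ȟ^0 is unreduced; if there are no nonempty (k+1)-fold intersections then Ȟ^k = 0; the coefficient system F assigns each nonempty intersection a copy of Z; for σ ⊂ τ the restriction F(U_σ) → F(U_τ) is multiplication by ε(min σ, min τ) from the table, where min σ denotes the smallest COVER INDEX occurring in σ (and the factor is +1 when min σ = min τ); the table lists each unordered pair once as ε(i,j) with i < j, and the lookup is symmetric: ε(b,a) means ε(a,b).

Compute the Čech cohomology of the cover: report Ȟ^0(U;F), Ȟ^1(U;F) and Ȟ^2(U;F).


Ȟ^0 = 0; Ȟ^1 = Z ⊕ Z/2; Ȟ^2 = 0

nerve of the cover:
  U12={p5} U13={p8} U14={p6} U15={p2,p3} U23={p1} U45={p4}
C dims 5,6; δ0: rk 5, SNF 1^4·2
Ȟ^0 = (5 − 5) − 0 = 0, so Ȟ^0 ≅ 0
Ȟ^1 = (6 − 0) − 5 = 1 plus torsion [2], so Ȟ^1 ≅ Z ⊕ Z/2
Ȟ^2 = (0 − 0) − 0 = 0, so Ȟ^2 ≅ 0


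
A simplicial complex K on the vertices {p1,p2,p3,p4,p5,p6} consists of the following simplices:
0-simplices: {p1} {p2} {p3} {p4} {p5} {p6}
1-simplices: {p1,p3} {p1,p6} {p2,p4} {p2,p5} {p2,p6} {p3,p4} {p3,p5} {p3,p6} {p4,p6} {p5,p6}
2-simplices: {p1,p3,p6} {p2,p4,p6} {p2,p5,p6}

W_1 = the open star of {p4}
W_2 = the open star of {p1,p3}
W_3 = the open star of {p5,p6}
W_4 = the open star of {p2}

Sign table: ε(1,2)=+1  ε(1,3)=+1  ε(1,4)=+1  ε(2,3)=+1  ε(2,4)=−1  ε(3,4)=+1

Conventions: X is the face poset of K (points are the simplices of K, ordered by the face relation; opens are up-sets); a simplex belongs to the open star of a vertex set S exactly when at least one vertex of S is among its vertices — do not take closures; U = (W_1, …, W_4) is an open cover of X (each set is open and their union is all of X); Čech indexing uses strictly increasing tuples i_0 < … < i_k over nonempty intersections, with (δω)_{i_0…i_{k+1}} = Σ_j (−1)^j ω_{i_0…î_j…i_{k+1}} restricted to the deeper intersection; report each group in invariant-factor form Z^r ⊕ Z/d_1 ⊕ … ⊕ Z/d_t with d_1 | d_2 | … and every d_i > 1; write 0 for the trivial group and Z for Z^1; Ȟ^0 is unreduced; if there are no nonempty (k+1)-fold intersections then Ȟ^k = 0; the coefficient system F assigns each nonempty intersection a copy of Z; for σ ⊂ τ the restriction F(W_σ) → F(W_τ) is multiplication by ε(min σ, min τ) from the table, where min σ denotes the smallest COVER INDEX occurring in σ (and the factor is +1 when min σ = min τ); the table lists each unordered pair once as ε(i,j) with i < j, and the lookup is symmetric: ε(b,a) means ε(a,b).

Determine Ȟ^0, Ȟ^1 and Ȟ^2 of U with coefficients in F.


Ȟ^0(U;F) ≅ Z; Ȟ^1(U;F) ≅ Z; Ȟ^2(U;F) ≅ 0

nonempty intersections:
  W1={{p4},{p2,p4},{p3,p4},{p4,p6},{p2,p4,p6}} W2={{p1},{p3},{p1,p3},{p1,p6},{p3,p4},{p3,p5},{p3,p6},{p1,p3,p6}} W3={{p5},{p6},{p1,p6},{p2,p5},{p2,p6},{p3,p5},{p3,p6},{p4,p6},{p5,p6},{p1,p3,p6},{p2,p4,p6},{p2,p5,p6}} W4={{p2},{p2,p4},{p2,p5},{p2,p6},{p2,p4,p6},{p2,p5,p6}}
  W12={{p3,p4}} W13={{p4,p6},{p2,p4,p6}} W14={{p2,p4},{p2,p4,p6}} W23={{p1,p6},{p3,p5},{p3,p6},{p1,p3,p6}} W34={{p2,p5},{p2,p6},{p2,p4,p6},{p2,p5,p6}}
  W134={{p2,p4,p6}}
C dims 4,5,1; δ0: rk 3, SNF 1^3; δ1: rk 1, SNF 1^1
Ȟ^0: (4−3)−0=1 ⇒ Z
Ȟ^1: (5−1)−3=1 ⇒ Z
Ȟ^2: (1−0)−1=0 ⇒ 0


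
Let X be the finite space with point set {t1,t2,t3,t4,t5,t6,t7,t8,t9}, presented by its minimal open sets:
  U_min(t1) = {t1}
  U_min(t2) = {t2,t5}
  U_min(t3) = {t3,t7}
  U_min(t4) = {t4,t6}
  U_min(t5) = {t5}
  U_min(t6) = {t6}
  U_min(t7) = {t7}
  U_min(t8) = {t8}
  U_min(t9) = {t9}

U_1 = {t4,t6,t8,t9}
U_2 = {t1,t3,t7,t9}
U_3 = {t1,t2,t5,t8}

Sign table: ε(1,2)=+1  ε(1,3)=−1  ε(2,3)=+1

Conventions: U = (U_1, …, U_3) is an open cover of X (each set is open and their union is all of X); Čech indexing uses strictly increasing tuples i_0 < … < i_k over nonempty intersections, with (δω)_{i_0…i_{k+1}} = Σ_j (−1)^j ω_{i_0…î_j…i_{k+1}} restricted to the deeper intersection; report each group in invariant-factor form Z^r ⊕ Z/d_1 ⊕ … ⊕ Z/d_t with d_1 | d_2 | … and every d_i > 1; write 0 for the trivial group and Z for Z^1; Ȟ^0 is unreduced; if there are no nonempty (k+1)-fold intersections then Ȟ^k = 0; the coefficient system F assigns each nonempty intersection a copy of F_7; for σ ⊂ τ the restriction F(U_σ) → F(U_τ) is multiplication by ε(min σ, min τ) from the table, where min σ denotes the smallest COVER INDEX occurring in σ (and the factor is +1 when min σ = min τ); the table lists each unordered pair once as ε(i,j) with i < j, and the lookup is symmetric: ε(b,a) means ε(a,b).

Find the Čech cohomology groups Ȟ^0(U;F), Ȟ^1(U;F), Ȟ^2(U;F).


Ȟ^0 = 0; Ȟ^1 = 0; Ȟ^2 = 0

nonempty intersections:
  U12={t9} U13={t8} U23={t1}
C dims 3,3; δ0: rk_F7 3
Ȟ^0: (3−3)−0=0 ⇒ 0
Ȟ^1: (3−0)−3=0 ⇒ 0
Ȟ^2: (0−0)−0=0 ⇒ 0


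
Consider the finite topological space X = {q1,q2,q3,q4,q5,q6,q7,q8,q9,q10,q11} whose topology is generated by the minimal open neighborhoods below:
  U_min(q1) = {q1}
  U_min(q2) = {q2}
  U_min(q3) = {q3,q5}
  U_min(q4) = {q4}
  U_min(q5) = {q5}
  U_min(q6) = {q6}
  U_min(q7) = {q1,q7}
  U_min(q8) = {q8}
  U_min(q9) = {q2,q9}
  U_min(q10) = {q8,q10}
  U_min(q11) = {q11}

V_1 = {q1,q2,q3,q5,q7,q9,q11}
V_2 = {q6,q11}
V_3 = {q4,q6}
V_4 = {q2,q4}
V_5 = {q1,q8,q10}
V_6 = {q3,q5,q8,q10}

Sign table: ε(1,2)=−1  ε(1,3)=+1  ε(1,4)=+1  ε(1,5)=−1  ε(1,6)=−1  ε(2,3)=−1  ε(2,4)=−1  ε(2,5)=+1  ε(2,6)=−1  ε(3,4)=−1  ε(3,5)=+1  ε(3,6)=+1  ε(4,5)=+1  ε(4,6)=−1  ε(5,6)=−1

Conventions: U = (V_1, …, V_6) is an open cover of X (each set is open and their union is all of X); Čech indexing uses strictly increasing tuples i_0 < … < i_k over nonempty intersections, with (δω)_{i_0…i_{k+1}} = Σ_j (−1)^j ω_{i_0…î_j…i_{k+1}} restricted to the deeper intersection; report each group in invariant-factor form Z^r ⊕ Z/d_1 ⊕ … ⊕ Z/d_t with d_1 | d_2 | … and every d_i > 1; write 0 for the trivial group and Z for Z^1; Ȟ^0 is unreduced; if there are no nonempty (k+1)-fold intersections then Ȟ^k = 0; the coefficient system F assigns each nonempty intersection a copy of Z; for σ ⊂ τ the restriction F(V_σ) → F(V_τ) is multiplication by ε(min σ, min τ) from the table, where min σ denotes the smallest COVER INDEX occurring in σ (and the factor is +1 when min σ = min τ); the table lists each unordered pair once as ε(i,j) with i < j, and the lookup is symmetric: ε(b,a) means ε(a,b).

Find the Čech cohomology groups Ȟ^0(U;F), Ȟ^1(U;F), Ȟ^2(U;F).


Ȟ^0 = 0,  Ȟ^1 = Z ⊕ Z/2,  Ȟ^2 = 0

nonempty overlaps:
  V12={q11} V14={q2} V15={q1} V16={q3,q5} V23={q6} V34={q4} V56={q8,q10}
C dims 6,7; δ0: rk 6, SNF 1^5·2
degree 0: 6−6−0 = 0 → Ȟ^0 ≅ 0
degree 1: 7−0−6 = 1 plus torsion [2] → Ȟ^1 ≅ Z ⊕ Z/2
degree 2: 0−0−0 = 0 → Ȟ^2 ≅ 0


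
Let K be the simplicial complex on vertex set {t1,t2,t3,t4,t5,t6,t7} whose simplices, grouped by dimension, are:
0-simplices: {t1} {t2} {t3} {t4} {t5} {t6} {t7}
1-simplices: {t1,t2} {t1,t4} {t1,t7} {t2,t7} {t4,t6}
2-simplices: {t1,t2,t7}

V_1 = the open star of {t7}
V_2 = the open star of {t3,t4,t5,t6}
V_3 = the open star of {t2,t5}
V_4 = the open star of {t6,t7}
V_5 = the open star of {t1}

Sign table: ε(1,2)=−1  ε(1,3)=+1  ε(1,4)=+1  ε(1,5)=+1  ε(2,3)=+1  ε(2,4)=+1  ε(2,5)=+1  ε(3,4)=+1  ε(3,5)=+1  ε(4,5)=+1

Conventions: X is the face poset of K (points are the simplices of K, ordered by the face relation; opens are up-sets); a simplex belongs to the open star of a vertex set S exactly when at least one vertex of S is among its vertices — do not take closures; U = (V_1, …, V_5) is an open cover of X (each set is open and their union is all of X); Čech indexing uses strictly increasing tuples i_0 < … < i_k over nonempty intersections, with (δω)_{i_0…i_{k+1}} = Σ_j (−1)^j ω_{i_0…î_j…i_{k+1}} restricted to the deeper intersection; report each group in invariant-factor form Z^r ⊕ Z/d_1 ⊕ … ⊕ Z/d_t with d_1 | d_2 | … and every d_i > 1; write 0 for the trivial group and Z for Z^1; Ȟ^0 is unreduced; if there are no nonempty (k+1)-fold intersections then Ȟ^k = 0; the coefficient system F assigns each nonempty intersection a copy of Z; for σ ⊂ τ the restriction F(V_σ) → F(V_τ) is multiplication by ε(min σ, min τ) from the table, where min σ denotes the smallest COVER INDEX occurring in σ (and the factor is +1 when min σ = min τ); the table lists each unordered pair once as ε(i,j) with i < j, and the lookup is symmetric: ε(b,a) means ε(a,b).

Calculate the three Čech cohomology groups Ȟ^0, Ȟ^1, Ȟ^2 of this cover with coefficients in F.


Ȟ^0(U;F) ≅ Z, Ȟ^1(U;F) ≅ Z^2, Ȟ^2(U;F) ≅ 0

intersection data:
  V1={{t7},{t1,t7},{t2,t7},{t1,t2,t7}} V2={{t3},{t4},{t5},{t6},{t1,t4},{t4,t6}} V3={{t2},{t5},{t1,t2},{t2,t7},{t1,t2,t7}} V4={{t6},{t7},{t1,t7},{t2,t7},{t4,t6},{t1,t2,t7}} V5={{t1},{t1,t2},{t1,t4},{t1,t7},{t1,t2,t7}}
  V13={{t2,t7},{t1,t2,t7}} V14={{t7},{t1,t7},{t2,t7},{t1,t2,t7}} V15={{t1,t7},{t1,t2,t7}} V23={{t5}} V24={{t6},{t4,t6}} V25={{t1,t4}} V34={{t2,t7},{t1,t2,t7}} V35={{t1,t2},{t1,t2,t7}} V45={{t1,t7},{t1,t2,t7}}
  V134={{t2,t7},{t1,t2,t7}} V135={{t1,t2,t7}} V145={{t1,t7},{t1,t2,t7}} V345={{t1,t2,t7}}
  V1345={{t1,t2,t7}}
C dims 5,9,4,1; δ0: rk 4, SNF 1^4; δ1: rk 3, SNF 1^3; δ2: rk 1, SNF 1^1
Ȟ^0 = (5 − 4) − 0 = 1, so Ȟ^0 ≅ Z
Ȟ^1 = (9 − 3) − 4 = 2, so Ȟ^1 ≅ Z^2
Ȟ^2 = (4 − 1) − 3 = 0, so Ȟ^2 ≅ 0


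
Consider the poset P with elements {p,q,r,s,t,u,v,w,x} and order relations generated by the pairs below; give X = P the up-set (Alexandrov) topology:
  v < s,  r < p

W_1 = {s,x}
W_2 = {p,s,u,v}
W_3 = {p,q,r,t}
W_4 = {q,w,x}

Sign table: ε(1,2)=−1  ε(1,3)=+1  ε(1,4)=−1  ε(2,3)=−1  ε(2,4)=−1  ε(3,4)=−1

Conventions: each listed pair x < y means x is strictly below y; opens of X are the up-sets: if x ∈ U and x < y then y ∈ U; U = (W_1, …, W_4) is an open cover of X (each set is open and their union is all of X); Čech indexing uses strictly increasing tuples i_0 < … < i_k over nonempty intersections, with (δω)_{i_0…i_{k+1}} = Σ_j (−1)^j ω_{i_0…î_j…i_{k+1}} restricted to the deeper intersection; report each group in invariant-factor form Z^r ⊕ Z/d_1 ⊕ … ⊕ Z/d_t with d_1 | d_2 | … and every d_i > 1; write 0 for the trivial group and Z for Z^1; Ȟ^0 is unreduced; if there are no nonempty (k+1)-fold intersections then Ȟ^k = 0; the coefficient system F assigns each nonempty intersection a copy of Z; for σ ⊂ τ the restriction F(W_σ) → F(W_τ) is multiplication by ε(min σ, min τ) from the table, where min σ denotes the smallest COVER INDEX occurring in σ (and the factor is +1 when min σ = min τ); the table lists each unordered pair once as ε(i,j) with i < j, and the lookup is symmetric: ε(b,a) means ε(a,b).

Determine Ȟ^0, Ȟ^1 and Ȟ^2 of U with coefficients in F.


intersection data:
  W12={s} W14={x} W23={p} W34={q}
C dims 4,4; δ0: rk 3, SNF 1^3
Ȟ^0 = (4 − 3) − 0 = 1, so Ȟ^0 ≅ Z
Ȟ^1 = (4 − 0) − 3 = 1, so Ȟ^1 ≅ Z
Ȟ^2 = (0 − 0) − 0 = 0, so Ȟ^2 ≅ 0

Ȟ^0(U;F) ≅ Z, Ȟ^1(U;F) ≅ Z, Ȟ^2(U;F) ≅ 0


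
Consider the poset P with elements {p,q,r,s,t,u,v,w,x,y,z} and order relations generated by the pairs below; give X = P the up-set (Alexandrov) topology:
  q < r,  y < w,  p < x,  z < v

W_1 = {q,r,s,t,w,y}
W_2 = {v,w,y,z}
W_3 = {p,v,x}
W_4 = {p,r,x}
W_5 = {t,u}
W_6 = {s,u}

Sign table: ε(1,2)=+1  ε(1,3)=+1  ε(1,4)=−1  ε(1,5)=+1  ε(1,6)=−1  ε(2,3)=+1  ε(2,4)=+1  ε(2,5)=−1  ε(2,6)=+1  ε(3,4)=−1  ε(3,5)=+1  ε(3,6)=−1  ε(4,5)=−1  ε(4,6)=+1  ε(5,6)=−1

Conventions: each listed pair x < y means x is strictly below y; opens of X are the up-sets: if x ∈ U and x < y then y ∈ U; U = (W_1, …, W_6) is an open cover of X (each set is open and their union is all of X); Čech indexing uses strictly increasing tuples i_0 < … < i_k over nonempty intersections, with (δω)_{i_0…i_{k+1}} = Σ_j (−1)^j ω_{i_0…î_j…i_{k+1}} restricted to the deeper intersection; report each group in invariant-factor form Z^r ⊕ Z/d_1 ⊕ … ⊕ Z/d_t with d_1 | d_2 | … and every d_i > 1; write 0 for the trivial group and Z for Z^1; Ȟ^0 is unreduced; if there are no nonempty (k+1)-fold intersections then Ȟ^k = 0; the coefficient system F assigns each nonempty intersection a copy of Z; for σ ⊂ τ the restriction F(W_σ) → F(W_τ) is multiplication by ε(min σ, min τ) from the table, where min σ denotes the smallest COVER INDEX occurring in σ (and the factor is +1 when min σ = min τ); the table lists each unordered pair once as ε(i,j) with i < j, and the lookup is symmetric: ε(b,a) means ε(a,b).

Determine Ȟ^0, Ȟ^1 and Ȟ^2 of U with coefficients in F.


cover nerve:
  W12={w,y} W14={r} W15={t} W16={s} W23={v} W34={p,x} W56={u}
C dims 6,7; δ0: rk 5, SNF 1^5
Ȟ^0: (6−5)−0=1 ⇒ Z
Ȟ^1: (7−0)−5=2 ⇒ Z^2
Ȟ^2: (0−0)−0=0 ⇒ 0

Ȟ^0(U;F) ≅ Z,  Ȟ^1(U;F) ≅ Z^2,  Ȟ^2(U;F) ≅ 0


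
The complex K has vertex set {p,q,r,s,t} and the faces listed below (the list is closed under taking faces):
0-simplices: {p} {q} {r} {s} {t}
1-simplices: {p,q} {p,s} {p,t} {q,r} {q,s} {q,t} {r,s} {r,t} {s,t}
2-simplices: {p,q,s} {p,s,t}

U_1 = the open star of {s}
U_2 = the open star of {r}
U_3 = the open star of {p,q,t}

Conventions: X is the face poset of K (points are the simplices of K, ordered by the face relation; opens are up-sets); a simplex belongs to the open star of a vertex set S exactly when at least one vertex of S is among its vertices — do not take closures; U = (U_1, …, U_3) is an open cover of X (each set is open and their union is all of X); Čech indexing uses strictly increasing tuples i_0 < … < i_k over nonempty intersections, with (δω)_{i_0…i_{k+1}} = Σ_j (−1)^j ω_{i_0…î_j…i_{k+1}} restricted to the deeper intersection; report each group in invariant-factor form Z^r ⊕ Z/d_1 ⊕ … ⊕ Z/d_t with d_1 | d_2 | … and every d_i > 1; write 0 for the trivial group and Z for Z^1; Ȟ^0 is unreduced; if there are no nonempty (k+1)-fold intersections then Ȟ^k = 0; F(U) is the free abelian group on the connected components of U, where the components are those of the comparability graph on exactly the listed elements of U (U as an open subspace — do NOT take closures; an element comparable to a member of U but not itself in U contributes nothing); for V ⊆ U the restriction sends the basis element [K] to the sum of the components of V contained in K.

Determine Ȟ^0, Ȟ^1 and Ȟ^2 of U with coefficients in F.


Ȟ^0 = Z, Ȟ^1 = Z^2 and Ȟ^2 = 0

nonempty overlaps:
  U1={{s},{p,s},{q,s},{r,s},{s,t},{p,q,s},{p,s,t}} U2={{r},{q,r},{r,s},{r,t}} U3={{p},{q},{t},{p,q},{p,s},{p,t},{q,r},{q,s},{q,t},{r,t},{s,t},{p,q,s},{p,s,t}}
  U12={{r,s}} U13={{p,s},{q,s},{s,t},{p,q,s},{p,s,t}} U23={{q,r},{r,t}}
components per intersection:
  U1: {{s},{p,s},{q,s},{r,s},{s,t},{p,q,s},{p,s,t}}
  U2: {{r},{q,r},{r,s},{r,t}}
  U3: {{p},{q},{t},{p,q},{p,s},{p,t},{q,r},{q,s},{q,t},{r,t},{s,t},{p,q,s},{p,s,t}}
  U12: {{r,s}}
  U13: {{p,s},{q,s},{s,t},{p,q,s},{p,s,t}}
  U23: {{q,r}} {{r,t}}
C dims 3,4; δ0: rk 2, SNF 1^2
degree 0: 3−2−0 = 1 → Ȟ^0 ≅ Z
degree 1: 4−0−2 = 2 → Ȟ^1 ≅ Z^2
degree 2: 0−0−0 = 0 → Ȟ^2 ≅ 0


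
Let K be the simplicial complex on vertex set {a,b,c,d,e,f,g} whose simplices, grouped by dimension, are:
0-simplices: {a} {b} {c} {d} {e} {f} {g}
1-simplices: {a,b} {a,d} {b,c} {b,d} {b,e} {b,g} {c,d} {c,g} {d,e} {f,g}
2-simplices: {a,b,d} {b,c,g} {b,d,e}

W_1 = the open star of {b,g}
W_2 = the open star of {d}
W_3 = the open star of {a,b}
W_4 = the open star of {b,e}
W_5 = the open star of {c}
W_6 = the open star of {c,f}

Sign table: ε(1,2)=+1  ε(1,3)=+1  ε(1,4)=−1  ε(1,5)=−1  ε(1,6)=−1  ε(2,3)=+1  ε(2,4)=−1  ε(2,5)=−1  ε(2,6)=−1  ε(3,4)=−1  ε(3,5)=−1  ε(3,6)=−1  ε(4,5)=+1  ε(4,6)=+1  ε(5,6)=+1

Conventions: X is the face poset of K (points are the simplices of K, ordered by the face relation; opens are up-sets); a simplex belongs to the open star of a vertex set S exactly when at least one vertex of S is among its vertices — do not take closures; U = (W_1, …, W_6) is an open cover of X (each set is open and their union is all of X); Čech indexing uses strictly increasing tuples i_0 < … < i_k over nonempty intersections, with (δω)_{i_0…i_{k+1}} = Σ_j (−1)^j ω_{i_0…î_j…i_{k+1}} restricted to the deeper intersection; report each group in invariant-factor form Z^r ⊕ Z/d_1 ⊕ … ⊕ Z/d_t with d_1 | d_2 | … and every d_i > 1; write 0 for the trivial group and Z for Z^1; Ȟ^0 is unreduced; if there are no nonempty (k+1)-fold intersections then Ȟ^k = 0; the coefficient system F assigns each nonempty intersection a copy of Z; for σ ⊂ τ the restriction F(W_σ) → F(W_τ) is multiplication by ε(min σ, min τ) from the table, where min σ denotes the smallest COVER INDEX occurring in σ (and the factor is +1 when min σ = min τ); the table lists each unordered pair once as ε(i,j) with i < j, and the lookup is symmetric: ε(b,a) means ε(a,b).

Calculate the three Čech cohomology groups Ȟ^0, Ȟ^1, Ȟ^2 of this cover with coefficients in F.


Ȟ^0 = Z, Ȟ^1 = Z, Ȟ^2 = 0

cover nerve:
  W1={{b},{g},{a,b},{b,c},{b,d},{b,e},{b,g},{c,g},{f,g},{a,b,d},{b,c,g},{b,d,e}} W2={{d},{a,d},{b,d},{c,d},{d,e},{a,b,d},{b,d,e}} W3={{a},{b},{a,b},{a,d},{b,c},{b,d},{b,e},{b,g},{a,b,d},{b,c,g},{b,d,e}} W4={{b},{e},{a,b},{b,c},{b,d},{b,e},{b,g},{d,e},{a,b,d},{b,c,g},{b,d,e}} W5={{c},{b,c},{c,d},{c,g},{b,c,g}} W6={{c},{f},{b,c},{c,d},{c,g},{f,g},{b,c,g}}
  W12={{b,d},{a,b,d},{b,d,e}} W13={{b},{a,b},{b,c},{b,d},{b,e},{b,g},{a,b,d},{b,c,g},{b,d,e}} W14={{b},{a,b},{b,c},{b,d},{b,e},{b,g},{a,b,d},{b,c,g},{b,d,e}} W15={{b,c},{c,g},{b,c,g}} W16={{b,c},{c,g},{f,g},{b,c,g}} W23={{a,d},{b,d},{a,b,d},{b,d,e}} W24={{b,d},{d,e},{a,b,d},{b,d,e}} W25={{c,d}} W26={{c,d}} W34={{b},{a,b},{b,c},{b,d},{b,e},{b,g},{a,b,d},{b,c,g},{b,d,e}} W35={{b,c},{b,c,g}} W36={{b,c},{b,c,g}} W45={{b,c},{b,c,g}} W46={{b,c},{b,c,g}} W56={{c},{b,c},{c,d},{c,g},{b,c,g}}
  W123={{b,d},{a,b,d},{b,d,e}} W124={{b,d},{a,b,d},{b,d,e}} W134={{b},{a,b},{b,c},{b,d},{b,e},{b,g},{a,b,d},{b,c,g},{b,d,e}} W135={{b,c},{b,c,g}} W136={{b,c},{b,c,g}} W145={{b,c},{b,c,g}} W146={{b,c},{b,c,g}} W156={{b,c},{c,g},{b,c,g}} W234={{b,d},{a,b,d},{b,d,e}} W256={{c,d}} W345={{b,c},{b,c,g}} W346={{b,c},{b,c,g}} W356={{b,c},{b,c,g}} W456={{b,c},{b,c,g}}
  W1234={{b,d},{a,b,d},{b,d,e}} W1345={{b,c},{b,c,g}} W1346={{b,c},{b,c,g}} W1356={{b,c},{b,c,g}} W1456={{b,c},{b,c,g}} W3456={{b,c},{b,c,g}}
  W13456={{b,c},{b,c,g}}
C dims 6,15,14,6; δ0: rk 5, SNF 1^5; δ1: rk 9, SNF 1^9; δ2: rk 5, SNF 1^5
Ȟ^0: (6−5)−0=1 ⇒ Z
Ȟ^1: (15−9)−5=1 ⇒ Z
Ȟ^2: (14−5)−9=0 ⇒ 0


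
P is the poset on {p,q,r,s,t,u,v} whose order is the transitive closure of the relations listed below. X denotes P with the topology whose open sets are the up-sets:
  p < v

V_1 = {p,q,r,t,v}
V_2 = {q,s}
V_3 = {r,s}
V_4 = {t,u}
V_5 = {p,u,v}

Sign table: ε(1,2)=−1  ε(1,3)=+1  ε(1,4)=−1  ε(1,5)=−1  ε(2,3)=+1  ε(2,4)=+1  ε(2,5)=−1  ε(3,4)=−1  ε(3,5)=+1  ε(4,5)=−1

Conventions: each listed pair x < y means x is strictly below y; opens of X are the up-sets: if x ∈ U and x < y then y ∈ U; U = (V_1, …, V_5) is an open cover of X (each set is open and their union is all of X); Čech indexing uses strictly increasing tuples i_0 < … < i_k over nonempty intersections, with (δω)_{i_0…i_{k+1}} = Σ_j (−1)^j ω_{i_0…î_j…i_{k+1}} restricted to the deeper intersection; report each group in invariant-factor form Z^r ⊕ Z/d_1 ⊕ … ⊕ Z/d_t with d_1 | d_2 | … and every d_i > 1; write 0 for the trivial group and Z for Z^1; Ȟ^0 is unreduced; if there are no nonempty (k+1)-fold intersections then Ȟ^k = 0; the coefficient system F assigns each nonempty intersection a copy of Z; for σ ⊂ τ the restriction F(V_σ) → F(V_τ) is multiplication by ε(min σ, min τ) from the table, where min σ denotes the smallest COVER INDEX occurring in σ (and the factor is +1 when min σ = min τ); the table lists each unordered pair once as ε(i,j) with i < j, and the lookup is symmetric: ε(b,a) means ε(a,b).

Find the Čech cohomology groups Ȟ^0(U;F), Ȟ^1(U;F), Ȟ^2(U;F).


Ȟ^0 ≅ 0; Ȟ^1 ≅ Z ⊕ Z/2; Ȟ^2 ≅ 0

nonempty overlaps:
  V12={q} V13={r} V14={t} V15={p,v} V23={s} V45={u}
C dims 5,6; δ0: rk 5, SNF 1^4·2
degree 0: 5−5−0 = 0 → Ȟ^0 ≅ 0
degree 1: 6−0−5 = 1 plus torsion [2] → Ȟ^1 ≅ Z ⊕ Z/2
degree 2: 0−0−0 = 0 → Ȟ^2 ≅ 0


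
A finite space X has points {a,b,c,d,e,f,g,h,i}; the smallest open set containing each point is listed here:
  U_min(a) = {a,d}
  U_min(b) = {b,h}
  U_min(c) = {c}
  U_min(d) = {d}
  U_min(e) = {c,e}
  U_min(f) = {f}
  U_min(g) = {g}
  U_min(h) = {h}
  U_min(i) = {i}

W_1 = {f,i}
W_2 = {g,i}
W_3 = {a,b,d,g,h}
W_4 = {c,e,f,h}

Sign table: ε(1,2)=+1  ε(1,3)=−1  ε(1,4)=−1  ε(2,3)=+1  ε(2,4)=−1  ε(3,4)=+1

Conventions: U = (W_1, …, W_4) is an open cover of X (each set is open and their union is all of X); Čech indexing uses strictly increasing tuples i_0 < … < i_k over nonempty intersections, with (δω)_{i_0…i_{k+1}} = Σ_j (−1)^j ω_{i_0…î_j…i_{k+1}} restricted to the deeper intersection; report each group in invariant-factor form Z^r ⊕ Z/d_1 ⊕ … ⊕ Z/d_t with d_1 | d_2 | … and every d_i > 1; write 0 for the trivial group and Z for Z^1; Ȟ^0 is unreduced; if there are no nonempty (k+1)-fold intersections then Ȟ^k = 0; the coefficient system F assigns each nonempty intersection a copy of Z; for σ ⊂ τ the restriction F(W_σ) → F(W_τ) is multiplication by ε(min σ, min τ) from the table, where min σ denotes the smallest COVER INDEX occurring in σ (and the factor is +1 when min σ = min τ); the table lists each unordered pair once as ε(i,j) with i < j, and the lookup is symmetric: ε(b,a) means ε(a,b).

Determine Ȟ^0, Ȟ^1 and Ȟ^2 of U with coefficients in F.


nerve of the cover:
  W12={i} W14={f} W23={g} W34={h}
C dims 4,4; δ0: rk 4, SNF 1^3·2
Ȟ^0 = (4 − 4) − 0 = 0, so Ȟ^0 ≅ 0
Ȟ^1 = (4 − 0) − 4 = 0 plus torsion [2], so Ȟ^1 ≅ Z/2
Ȟ^2 = (0 − 0) − 0 = 0, so Ȟ^2 ≅ 0

Ȟ^0 = 0, Ȟ^1 = Z/2 and Ȟ^2 = 0


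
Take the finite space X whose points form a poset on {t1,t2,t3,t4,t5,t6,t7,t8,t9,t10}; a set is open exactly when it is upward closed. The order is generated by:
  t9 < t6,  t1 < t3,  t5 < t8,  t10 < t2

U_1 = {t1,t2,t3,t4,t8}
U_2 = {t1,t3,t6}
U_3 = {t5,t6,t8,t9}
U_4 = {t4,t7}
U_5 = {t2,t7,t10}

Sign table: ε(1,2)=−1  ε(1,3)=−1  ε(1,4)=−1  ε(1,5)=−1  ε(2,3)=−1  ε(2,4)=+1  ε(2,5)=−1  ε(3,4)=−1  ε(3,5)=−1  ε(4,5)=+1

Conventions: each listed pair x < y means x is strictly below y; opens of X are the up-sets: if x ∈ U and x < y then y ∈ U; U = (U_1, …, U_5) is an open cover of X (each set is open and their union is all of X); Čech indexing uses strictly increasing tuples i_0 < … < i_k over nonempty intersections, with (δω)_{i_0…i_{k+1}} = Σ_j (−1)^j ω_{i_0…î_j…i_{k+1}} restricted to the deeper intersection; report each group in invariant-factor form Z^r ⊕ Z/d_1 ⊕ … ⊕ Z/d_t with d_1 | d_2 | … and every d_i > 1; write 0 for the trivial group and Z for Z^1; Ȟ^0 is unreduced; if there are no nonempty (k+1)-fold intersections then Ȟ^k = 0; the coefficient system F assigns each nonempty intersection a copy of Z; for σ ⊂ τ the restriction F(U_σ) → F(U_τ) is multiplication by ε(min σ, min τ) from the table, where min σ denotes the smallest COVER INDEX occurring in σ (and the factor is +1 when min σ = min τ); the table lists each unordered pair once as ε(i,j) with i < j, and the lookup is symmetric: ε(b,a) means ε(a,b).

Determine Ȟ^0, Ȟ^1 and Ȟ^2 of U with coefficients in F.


Ȟ^0(U;F) ≅ 0; Ȟ^1(U;F) ≅ Z ⊕ Z/2; Ȟ^2(U;F) ≅ 0

intersection data:
  U12={t1,t3} U13={t8} U14={t4} U15={t2} U23={t6} U45={t7}
C dims 5,6; δ0: rk 5, SNF 1^4·2
Ȟ^0 = (5 − 5) − 0 = 0, so Ȟ^0 ≅ 0
Ȟ^1 = (6 − 0) − 5 = 1 plus torsion [2], so Ȟ^1 ≅ Z ⊕ Z/2
Ȟ^2 = (0 − 0) − 0 = 0, so Ȟ^2 ≅ 0


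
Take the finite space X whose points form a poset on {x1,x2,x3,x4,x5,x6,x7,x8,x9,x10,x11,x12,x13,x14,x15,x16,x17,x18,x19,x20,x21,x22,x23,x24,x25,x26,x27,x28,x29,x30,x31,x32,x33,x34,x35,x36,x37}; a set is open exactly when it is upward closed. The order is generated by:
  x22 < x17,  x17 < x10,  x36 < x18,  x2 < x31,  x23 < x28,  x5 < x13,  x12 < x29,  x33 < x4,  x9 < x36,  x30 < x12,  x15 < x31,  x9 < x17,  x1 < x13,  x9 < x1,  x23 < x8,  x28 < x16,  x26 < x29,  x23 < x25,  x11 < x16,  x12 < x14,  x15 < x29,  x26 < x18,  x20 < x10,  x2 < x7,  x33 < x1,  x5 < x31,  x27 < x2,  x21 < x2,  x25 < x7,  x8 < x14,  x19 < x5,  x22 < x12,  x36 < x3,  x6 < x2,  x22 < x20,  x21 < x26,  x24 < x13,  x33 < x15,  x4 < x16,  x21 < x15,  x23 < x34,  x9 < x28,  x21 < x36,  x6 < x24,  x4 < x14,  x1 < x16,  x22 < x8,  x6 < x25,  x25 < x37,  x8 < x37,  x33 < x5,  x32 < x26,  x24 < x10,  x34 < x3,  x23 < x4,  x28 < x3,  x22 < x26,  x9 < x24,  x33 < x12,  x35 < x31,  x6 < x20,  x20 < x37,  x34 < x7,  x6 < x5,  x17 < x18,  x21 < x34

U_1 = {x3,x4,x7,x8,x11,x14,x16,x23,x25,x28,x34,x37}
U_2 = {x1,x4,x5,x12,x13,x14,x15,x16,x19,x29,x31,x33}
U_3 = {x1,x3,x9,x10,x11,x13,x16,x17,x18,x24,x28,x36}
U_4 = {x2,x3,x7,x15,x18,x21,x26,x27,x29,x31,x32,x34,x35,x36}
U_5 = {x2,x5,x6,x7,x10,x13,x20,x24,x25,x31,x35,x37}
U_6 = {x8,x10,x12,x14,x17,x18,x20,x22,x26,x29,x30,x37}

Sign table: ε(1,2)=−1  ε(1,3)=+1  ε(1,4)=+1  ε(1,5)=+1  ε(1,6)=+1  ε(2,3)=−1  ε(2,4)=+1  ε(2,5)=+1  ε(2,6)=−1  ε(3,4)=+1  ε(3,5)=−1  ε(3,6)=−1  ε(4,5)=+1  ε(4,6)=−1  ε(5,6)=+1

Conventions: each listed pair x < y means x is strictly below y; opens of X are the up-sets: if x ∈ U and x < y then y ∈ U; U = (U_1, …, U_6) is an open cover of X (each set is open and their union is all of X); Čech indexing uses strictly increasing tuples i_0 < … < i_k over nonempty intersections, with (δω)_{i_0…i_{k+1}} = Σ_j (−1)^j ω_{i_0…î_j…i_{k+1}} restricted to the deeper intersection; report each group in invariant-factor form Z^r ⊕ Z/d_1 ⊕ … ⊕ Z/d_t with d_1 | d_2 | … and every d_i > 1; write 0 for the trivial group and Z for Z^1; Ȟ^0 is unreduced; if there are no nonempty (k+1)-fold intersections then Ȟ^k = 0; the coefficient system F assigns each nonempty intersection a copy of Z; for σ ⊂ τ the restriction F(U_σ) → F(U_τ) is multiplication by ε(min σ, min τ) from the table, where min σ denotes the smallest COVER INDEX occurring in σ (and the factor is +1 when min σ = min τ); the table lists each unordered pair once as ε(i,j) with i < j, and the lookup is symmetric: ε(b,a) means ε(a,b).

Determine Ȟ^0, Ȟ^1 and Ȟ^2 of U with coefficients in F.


Ȟ^0 ≅ 0,  Ȟ^1 ≅ Z/2,  Ȟ^2 ≅ Z

nonempty intersections:
  U12={x4,x14,x16} U13={x3,x11,x16,x28} U14={x3,x7,x34} U15={x7,x25,x37} U16={x8,x14,x37} U23={x1,x13,x16} U24={x15,x29,x31} U25={x5,x13,x31} U26={x12,x14,x29} U34={x3,x18,x36} U35={x10,x13,x24} U36={x10,x17,x18} U45={x2,x7,x31,x35} U46={x18,x26,x29} U56={x10,x20,x37}
  U123={x16} U126={x14} U134={x3} U145={x7} U156={x37} U235={x13} U245={x31} U246={x29} U346={x18} U356={x10}
C dims 6,15,10; δ0: rk 6, SNF 1^5·2; δ1: rk 9, SNF 1^9
Ȟ^0: (6−6)−0=0 ⇒ 0
Ȟ^1: (15−9)−6=0 plus torsion [2] ⇒ Z/2
Ȟ^2: (10−0)−9=1 ⇒ Z


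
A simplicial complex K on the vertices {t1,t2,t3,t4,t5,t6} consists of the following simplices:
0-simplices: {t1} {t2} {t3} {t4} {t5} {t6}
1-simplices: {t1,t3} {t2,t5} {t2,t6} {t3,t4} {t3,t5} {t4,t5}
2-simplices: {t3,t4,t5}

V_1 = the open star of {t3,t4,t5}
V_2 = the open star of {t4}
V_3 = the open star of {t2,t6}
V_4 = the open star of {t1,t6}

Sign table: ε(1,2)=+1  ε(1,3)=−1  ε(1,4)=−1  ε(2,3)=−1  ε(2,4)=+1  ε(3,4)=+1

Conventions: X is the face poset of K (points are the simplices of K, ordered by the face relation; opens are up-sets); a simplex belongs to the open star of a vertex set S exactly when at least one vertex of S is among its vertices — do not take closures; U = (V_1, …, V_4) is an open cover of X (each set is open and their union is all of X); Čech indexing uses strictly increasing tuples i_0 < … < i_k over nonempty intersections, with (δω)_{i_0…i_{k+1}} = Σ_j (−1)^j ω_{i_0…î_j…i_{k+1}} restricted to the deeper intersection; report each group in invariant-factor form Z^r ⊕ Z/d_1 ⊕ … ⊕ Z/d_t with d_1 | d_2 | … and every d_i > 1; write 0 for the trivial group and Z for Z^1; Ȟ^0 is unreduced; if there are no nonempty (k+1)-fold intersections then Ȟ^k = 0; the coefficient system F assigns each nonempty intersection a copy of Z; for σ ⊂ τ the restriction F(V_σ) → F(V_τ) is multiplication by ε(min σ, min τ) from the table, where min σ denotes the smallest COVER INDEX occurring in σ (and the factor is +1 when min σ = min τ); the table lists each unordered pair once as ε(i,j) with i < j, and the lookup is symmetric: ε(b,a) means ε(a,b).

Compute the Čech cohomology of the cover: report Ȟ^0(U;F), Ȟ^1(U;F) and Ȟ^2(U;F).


cover nerve:
  V1={{t3},{t4},{t5},{t1,t3},{t2,t5},{t3,t4},{t3,t5},{t4,t5},{t3,t4,t5}} V2={{t4},{t3,t4},{t4,t5},{t3,t4,t5}} V3={{t2},{t6},{t2,t5},{t2,t6}} V4={{t1},{t6},{t1,t3},{t2,t6}}
  V12={{t4},{t3,t4},{t4,t5},{t3,t4,t5}} V13={{t2,t5}} V14={{t1,t3}} V34={{t6},{t2,t6}}
C dims 4,4; δ0: rk 3, SNF 1^3
Ȟ^0: (4−3)−0=1 ⇒ Z
Ȟ^1: (4−0)−3=1 ⇒ Z
Ȟ^2: (0−0)−0=0 ⇒ 0

Ȟ^0 ≅ Z; Ȟ^1 ≅ Z; Ȟ^2 ≅ 0
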